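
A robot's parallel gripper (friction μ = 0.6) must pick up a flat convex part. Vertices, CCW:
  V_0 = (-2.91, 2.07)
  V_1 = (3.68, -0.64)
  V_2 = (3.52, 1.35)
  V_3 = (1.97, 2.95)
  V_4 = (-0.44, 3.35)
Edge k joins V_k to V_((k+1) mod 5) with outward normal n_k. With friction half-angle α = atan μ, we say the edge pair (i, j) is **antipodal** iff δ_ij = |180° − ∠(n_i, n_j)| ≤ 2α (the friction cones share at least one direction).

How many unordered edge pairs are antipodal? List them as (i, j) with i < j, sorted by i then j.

count = 3; pairs: (0,2), (0,3), (0,4)

α = atan 0.6 = 30.96°;  2α = 61.93°
n_0 = (-0.3803, -0.9249)
n_1 = (+0.9968, +0.0801)
n_2 = (+0.7182, +0.6958)
n_3 = (+0.1637, +0.9865)
n_4 = (-0.4601, +0.8879)
  (0,1): δ = 63.05°  ·
  (0,2): δ = 23.56°  ✓
  (0,3): δ = 12.93°  ✓
  (0,4): δ = 49.75°  ✓
  (1,2): δ = 140.51°  ·
  (1,3): δ = 104.02°  ·
  (1,4): δ = 67.20°  ·
  (2,3): δ = 143.51°  ·
  (2,4): δ = 106.70°  ·
  (3,4): δ = 143.18°  ·
antipodal pairs: 3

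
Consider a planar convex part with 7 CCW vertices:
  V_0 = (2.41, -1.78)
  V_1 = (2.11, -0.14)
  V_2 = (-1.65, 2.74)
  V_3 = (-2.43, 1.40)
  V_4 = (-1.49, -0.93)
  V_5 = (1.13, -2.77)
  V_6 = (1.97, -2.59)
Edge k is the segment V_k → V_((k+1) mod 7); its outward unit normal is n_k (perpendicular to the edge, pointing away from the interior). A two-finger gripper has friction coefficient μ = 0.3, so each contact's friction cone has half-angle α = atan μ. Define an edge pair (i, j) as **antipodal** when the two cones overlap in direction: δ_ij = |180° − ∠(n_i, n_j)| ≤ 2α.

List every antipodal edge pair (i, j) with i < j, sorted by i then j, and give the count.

α = atan 0.3 = 16.70°;  2α = 33.40°
n_0 = (+0.9837, +0.1799)
n_1 = (+0.6081, +0.7939)
n_2 = (-0.8642, +0.5031)
n_3 = (-0.9274, -0.3741)
n_4 = (-0.5747, -0.8184)
n_5 = (+0.2095, -0.9778)
n_6 = (+0.8787, -0.4773)
  (0,1): δ = 137.82°  ·
  (0,2): δ = 40.57°  ·
  (0,3): δ = 11.60°  ✓
  (0,4): δ = 44.55°  ·
  (0,5): δ = 91.73°  ·
  (0,6): δ = 141.12°  ·
  (1,2): δ = 82.75°  ·
  (1,3): δ = 30.58°  ✓
  (1,4): δ = 2.37°  ✓
  (1,5): δ = 49.55°  ·
  (1,6): δ = 98.94°  ·
  (2,3): δ = 127.83°  ·
  (2,4): δ = 94.88°  ·
  (2,5): δ = 47.70°  ·
  (2,6): δ = 1.69°  ✓
  (3,4): δ = 147.05°  ·
  (3,5): δ = 99.88°  ·
  (3,6): δ = 50.48°  ·
  (4,5): δ = 132.83°  ·
  (4,6): δ = 83.43°  ·
  (5,6): δ = 130.61°  ·
antipodal pairs: 4

count = 4; pairs: (0,3), (1,3), (1,4), (2,6)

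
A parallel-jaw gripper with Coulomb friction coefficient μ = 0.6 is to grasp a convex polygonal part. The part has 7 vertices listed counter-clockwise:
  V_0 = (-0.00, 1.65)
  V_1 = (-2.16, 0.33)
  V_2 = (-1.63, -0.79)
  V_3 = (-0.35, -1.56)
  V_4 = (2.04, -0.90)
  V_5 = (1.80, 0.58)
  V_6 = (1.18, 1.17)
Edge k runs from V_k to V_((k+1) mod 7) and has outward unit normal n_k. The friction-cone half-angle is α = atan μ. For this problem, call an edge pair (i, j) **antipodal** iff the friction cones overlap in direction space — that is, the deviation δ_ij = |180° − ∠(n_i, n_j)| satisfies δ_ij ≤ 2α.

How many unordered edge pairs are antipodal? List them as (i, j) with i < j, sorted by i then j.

count = 9; pairs: (0,3), (1,4), (1,5), (1,6), (2,4), (2,5), (2,6), (3,5), (3,6)

α = atan 0.6 = 30.96°;  2α = 61.93°
n_0 = (-0.5215, +0.8533)
n_1 = (-0.9039, -0.4277)
n_2 = (-0.5155, -0.8569)
n_3 = (+0.2662, -0.9639)
n_4 = (+0.9871, +0.1601)
n_5 = (+0.6894, +0.7244)
n_6 = (+0.3768, +0.9263)
  (0,1): δ = 96.11°  ·
  (0,2): δ = 62.46°  ·
  (0,3): δ = 15.99°  ✓
  (0,4): δ = 67.78°  ·
  (0,5): δ = 104.99°  ·
  (0,6): δ = 126.43°  ·
  (1,2): δ = 146.35°  ·
  (1,3): δ = 99.89°  ·
  (1,4): δ = 16.11°  ✓
  (1,5): δ = 21.10°  ✓
  (1,6): δ = 42.54°  ✓
  (2,3): δ = 133.53°  ·
  (2,4): δ = 49.76°  ✓
  (2,5): δ = 12.55°  ✓
  (2,6): δ = 8.89°  ✓
  (3,4): δ = 96.23°  ·
  (3,5): δ = 59.02°  ✓
  (3,6): δ = 37.57°  ✓
  (4,5): δ = 142.79°  ·
  (4,6): δ = 121.35°  ·
  (5,6): δ = 158.56°  ·
antipodal pairs: 9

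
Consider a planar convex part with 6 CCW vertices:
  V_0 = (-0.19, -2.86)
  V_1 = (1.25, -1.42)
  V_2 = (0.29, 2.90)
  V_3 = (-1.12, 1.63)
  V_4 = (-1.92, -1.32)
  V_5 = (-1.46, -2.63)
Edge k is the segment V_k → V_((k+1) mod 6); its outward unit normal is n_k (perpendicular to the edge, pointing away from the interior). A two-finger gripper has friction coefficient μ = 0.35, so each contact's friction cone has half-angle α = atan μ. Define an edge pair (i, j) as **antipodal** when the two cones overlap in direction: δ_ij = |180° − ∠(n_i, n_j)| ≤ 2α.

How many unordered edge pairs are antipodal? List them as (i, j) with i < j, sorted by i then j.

α = atan 0.35 = 19.29°;  2α = 38.58°
n_0 = (+0.7071, -0.7071)
n_1 = (+0.9762, +0.2169)
n_2 = (-0.6693, +0.7430)
n_3 = (-0.9651, +0.2617)
n_4 = (-0.9435, -0.3313)
n_5 = (-0.1782, -0.9840)
  (0,1): δ = 122.47°  ·
  (0,2): δ = 2.99°  ✓
  (0,3): δ = 29.83°  ✓
  (0,4): δ = 64.35°  ·
  (0,5): δ = 124.73°  ·
  (1,2): δ = 60.52°  ·
  (1,3): δ = 27.70°  ✓
  (1,4): δ = 6.82°  ✓
  (1,5): δ = 67.21°  ·
  (2,3): δ = 147.18°  ·
  (2,4): δ = 112.66°  ·
  (2,5): δ = 52.27°  ·
  (3,4): δ = 145.48°  ·
  (3,5): δ = 85.09°  ·
  (4,5): δ = 119.61°  ·
antipodal pairs: 4

count = 4; pairs: (0,2), (0,3), (1,3), (1,4)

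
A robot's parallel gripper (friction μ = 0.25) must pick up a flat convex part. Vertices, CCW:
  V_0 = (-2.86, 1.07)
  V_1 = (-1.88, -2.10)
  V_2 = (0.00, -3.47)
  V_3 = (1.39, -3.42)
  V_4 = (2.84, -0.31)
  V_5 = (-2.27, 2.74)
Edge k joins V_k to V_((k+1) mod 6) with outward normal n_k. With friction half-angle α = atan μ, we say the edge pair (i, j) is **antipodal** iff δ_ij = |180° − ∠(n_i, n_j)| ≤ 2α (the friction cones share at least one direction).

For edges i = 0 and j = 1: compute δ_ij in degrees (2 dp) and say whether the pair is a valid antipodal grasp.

α = atan 0.25 = 14.04°;  2α = 28.07°
edge 0: e_0 = (+0.98, -3.17);  n_0 = (-0.9554, -0.2954)
edge 1: e_1 = (+1.88, -1.37);  n_1 = (-0.5889, -0.8082)
∠(n_0, n_1) = 36.74°
δ = |180° − 36.74°| = 143.26°
143.26° > 2α = 28.07°  →  invalid

δ = 143.26°, invalid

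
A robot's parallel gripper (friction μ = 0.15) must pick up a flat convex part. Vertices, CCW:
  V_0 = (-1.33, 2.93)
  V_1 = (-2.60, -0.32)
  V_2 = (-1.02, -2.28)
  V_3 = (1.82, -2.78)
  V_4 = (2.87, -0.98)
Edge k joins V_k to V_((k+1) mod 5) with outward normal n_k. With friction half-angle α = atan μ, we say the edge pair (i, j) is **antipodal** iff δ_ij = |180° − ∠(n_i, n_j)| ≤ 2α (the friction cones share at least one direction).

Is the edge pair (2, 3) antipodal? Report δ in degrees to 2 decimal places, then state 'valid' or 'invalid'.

δ = 110.27°, invalid

α = atan 0.15 = 8.53°;  2α = 17.06°
edge 2: e_2 = (+2.84, -0.50);  n_2 = (-0.1734, -0.9849)
edge 3: e_3 = (+1.05, +1.80);  n_3 = (+0.8638, -0.5039)
∠(n_2, n_3) = 69.73°
δ = |180° − 69.73°| = 110.27°
110.27° > 2α = 17.06°  →  invalid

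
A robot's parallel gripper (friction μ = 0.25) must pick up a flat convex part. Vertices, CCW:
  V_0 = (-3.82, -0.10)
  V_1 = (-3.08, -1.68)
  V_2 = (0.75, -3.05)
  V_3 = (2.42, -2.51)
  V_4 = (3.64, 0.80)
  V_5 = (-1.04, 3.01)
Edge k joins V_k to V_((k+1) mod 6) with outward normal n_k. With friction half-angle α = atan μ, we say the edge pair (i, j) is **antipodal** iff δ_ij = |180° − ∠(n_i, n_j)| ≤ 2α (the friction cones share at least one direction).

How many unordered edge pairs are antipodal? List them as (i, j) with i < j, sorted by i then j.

count = 2; pairs: (1,4), (3,5)

α = atan 0.25 = 14.04°;  2α = 28.07°
n_0 = (-0.9056, -0.4241)
n_1 = (-0.3368, -0.9416)
n_2 = (+0.3077, -0.9515)
n_3 = (+0.9383, -0.3458)
n_4 = (+0.4270, +0.9042)
n_5 = (-0.7456, +0.6664)
  (0,1): δ = 134.78°  ·
  (0,2): δ = 97.18°  ·
  (0,3): δ = 45.33°  ·
  (0,4): δ = 39.63°  ·
  (0,5): δ = 113.11°  ·
  (1,2): δ = 142.40°  ·
  (1,3): δ = 90.55°  ·
  (1,4): δ = 5.60°  ✓
  (1,5): δ = 67.89°  ·
  (2,3): δ = 128.15°  ·
  (2,4): δ = 43.20°  ·
  (2,5): δ = 30.29°  ·
  (3,4): δ = 95.04°  ·
  (3,5): δ = 21.56°  ✓
  (4,5): δ = 106.52°  ·
antipodal pairs: 2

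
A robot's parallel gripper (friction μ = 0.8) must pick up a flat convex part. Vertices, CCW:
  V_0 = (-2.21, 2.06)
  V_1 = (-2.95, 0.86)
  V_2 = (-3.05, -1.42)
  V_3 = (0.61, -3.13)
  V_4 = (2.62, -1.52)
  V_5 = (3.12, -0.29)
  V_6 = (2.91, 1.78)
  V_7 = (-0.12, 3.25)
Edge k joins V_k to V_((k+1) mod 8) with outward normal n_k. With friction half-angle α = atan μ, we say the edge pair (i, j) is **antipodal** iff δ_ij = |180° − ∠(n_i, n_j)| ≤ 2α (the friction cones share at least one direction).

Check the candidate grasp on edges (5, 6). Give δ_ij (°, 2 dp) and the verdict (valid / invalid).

δ = 121.67°, invalid

α = atan 0.8 = 38.66°;  2α = 77.32°
edge 5: e_5 = (-0.21, +2.07);  n_5 = (+0.9949, +0.1009)
edge 6: e_6 = (-3.03, +1.47);  n_6 = (+0.4365, +0.8997)
∠(n_5, n_6) = 58.33°
δ = |180° − 58.33°| = 121.67°
121.67° > 2α = 77.32°  →  invalid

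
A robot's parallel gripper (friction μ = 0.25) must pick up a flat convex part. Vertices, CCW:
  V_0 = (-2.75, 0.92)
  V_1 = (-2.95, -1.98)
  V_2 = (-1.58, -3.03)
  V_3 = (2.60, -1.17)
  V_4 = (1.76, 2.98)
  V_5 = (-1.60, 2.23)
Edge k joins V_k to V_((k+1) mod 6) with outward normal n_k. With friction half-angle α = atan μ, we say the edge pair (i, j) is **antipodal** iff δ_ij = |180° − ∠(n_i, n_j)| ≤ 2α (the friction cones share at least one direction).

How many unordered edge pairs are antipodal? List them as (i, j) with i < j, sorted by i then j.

count = 3; pairs: (0,3), (2,4), (2,5)

α = atan 0.25 = 14.04°;  2α = 28.07°
n_0 = (-0.9976, +0.0688)
n_1 = (-0.6083, -0.7937)
n_2 = (+0.4065, -0.9136)
n_3 = (+0.9801, +0.1984)
n_4 = (-0.2179, +0.9760)
n_5 = (-0.7515, +0.6597)
  (0,1): δ = 123.52°  ·
  (0,2): δ = 62.07°  ·
  (0,3): δ = 15.39°  ✓
  (0,4): δ = 106.53°  ·
  (0,5): δ = 142.67°  ·
  (1,2): δ = 118.54°  ·
  (1,3): δ = 41.09°  ·
  (1,4): δ = 50.05°  ·
  (1,5): δ = 86.19°  ·
  (2,3): δ = 102.55°  ·
  (2,4): δ = 11.40°  ✓
  (2,5): δ = 24.73°  ✓
  (3,4): δ = 88.86°  ·
  (3,5): δ = 52.72°  ·
  (4,5): δ = 143.86°  ·
antipodal pairs: 3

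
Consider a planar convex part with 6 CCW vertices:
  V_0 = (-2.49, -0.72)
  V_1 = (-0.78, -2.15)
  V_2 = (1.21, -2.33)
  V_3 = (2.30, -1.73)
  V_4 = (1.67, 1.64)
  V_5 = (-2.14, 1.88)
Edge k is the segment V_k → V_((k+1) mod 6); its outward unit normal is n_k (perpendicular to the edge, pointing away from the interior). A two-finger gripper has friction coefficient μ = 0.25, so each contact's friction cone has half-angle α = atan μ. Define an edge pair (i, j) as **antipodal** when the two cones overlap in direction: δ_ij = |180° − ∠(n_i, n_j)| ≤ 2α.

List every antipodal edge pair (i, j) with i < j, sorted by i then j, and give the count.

α = atan 0.25 = 14.04°;  2α = 28.07°
n_0 = (-0.6415, -0.7671)
n_1 = (-0.0901, -0.9959)
n_2 = (+0.4822, -0.8760)
n_3 = (+0.9830, +0.1838)
n_4 = (+0.0629, +0.9980)
n_5 = (-0.9911, +0.1334)
  (0,1): δ = 145.26°  ·
  (0,2): δ = 111.26°  ·
  (0,3): δ = 39.51°  ·
  (0,4): δ = 36.30°  ·
  (0,5): δ = 122.24°  ·
  (1,2): δ = 146.00°  ·
  (1,3): δ = 74.24°  ·
  (1,4): δ = 1.56°  ✓
  (1,5): δ = 87.50°  ·
  (2,3): δ = 108.24°  ·
  (2,4): δ = 32.44°  ·
  (2,5): δ = 53.50°  ·
  (3,4): δ = 104.19°  ·
  (3,5): δ = 18.26°  ✓
  (4,5): δ = 94.06°  ·
antipodal pairs: 2

count = 2; pairs: (1,4), (3,5)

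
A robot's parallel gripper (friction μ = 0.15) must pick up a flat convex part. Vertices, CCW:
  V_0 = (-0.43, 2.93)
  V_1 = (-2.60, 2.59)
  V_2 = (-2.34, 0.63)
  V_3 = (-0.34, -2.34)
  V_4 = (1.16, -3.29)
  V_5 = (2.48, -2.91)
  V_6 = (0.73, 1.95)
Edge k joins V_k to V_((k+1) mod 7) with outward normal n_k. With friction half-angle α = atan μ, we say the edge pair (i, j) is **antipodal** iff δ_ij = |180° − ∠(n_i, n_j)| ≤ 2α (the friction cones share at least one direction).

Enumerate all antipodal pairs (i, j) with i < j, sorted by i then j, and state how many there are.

α = atan 0.15 = 8.53°;  2α = 17.06°
n_0 = (-0.1548, +0.9879)
n_1 = (-0.9913, -0.1315)
n_2 = (-0.8295, -0.5586)
n_3 = (-0.5351, -0.8448)
n_4 = (+0.2766, -0.9610)
n_5 = (+0.9409, +0.3388)
n_6 = (+0.6454, +0.7639)
  (0,1): δ = 91.35°  ·
  (0,2): δ = 64.95°  ·
  (0,3): δ = 41.25°  ·
  (0,4): δ = 7.16°  ✓
  (0,5): δ = 100.90°  ·
  (0,6): δ = 130.90°  ·
  (1,2): δ = 153.60°  ·
  (1,3): δ = 129.90°  ·
  (1,4): δ = 81.50°  ·
  (1,5): δ = 12.25°  ✓
  (1,6): δ = 42.25°  ·
  (2,3): δ = 156.30°  ·
  (2,4): δ = 107.90°  ·
  (2,5): δ = 14.15°  ✓
  (2,6): δ = 15.85°  ✓
  (3,4): δ = 131.59°  ·
  (3,5): δ = 37.85°  ·
  (3,6): δ = 7.84°  ✓
  (4,5): δ = 86.26°  ·
  (4,6): δ = 56.25°  ·
  (5,6): δ = 150.00°  ·
antipodal pairs: 5

count = 5; pairs: (0,4), (1,5), (2,5), (2,6), (3,6)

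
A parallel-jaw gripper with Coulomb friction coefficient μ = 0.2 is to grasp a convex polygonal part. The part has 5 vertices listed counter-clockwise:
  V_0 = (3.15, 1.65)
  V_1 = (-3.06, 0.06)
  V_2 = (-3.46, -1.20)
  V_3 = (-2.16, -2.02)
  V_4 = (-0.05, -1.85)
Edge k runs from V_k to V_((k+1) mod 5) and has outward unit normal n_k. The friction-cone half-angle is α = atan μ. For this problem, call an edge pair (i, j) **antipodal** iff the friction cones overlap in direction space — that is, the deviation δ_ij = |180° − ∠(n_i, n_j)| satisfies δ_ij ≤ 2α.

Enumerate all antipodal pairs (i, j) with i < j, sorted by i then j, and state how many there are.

count = 1; pairs: (0,3)

α = atan 0.2 = 11.31°;  2α = 22.62°
n_0 = (-0.2480, +0.9688)
n_1 = (-0.9531, +0.3026)
n_2 = (-0.5335, -0.8458)
n_3 = (+0.0803, -0.9968)
n_4 = (+0.7380, -0.6748)
  (0,1): δ = 121.97°  ·
  (0,2): δ = 46.60°  ·
  (0,3): δ = 9.76°  ✓
  (0,4): δ = 33.20°  ·
  (1,2): δ = 104.63°  ·
  (1,3): δ = 67.78°  ·
  (1,4): δ = 24.82°  ·
  (2,3): δ = 143.15°  ·
  (2,4): δ = 100.19°  ·
  (3,4): δ = 137.04°  ·
antipodal pairs: 1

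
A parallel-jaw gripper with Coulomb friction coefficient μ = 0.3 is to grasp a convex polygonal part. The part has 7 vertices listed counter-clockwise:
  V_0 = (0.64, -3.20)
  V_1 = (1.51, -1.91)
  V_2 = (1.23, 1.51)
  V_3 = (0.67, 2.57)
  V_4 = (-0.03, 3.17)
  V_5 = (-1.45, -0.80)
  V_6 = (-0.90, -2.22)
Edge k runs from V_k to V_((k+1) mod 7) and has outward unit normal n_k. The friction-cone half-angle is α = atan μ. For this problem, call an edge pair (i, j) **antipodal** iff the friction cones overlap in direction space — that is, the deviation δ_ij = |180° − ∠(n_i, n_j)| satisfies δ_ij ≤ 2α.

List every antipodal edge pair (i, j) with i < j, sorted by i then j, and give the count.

α = atan 0.3 = 16.70°;  2α = 33.40°
n_0 = (+0.8291, -0.5591)
n_1 = (+0.9967, +0.0816)
n_2 = (+0.8842, +0.4671)
n_3 = (+0.6508, +0.7593)
n_4 = (-0.9416, +0.3368)
n_5 = (-0.9325, -0.3612)
n_6 = (-0.5369, -0.8437)
  (0,1): δ = 141.32°  ·
  (0,2): δ = 118.16°  ·
  (0,3): δ = 96.60°  ·
  (0,4): δ = 14.32°  ✓
  (0,5): δ = 55.17°  ·
  (0,6): δ = 91.53°  ·
  (1,2): δ = 156.83°  ·
  (1,3): δ = 135.28°  ·
  (1,4): δ = 24.36°  ✓
  (1,5): δ = 16.49°  ✓
  (1,6): δ = 52.85°  ·
  (2,3): δ = 158.45°  ·
  (2,4): δ = 47.53°  ·
  (2,5): δ = 6.67°  ✓
  (2,6): δ = 29.68°  ✓
  (3,4): δ = 69.08°  ·
  (3,5): δ = 28.23°  ✓
  (3,6): δ = 8.13°  ✓
  (4,5): δ = 139.15°  ·
  (4,6): δ = 102.79°  ·
  (5,6): δ = 143.64°  ·
antipodal pairs: 7

count = 7; pairs: (0,4), (1,4), (1,5), (2,5), (2,6), (3,5), (3,6)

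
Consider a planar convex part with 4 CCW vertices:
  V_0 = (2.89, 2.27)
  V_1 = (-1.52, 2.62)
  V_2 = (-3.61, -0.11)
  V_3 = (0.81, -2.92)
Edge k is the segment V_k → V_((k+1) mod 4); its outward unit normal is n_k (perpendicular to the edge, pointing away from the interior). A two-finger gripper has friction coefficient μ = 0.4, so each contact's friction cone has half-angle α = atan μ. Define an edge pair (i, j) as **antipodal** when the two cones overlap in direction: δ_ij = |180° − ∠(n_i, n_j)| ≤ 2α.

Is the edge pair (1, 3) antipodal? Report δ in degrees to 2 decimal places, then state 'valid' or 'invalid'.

δ = 15.60°, valid

α = atan 0.4 = 21.80°;  2α = 43.60°
edge 1: e_1 = (-2.09, -2.73);  n_1 = (-0.7940, +0.6079)
edge 3: e_3 = (+2.08, +5.19);  n_3 = (+0.9282, -0.3720)
∠(n_1, n_3) = 164.40°
δ = |180° − 164.40°| = 15.60°
15.60° ≤ 2α = 43.60°  →  valid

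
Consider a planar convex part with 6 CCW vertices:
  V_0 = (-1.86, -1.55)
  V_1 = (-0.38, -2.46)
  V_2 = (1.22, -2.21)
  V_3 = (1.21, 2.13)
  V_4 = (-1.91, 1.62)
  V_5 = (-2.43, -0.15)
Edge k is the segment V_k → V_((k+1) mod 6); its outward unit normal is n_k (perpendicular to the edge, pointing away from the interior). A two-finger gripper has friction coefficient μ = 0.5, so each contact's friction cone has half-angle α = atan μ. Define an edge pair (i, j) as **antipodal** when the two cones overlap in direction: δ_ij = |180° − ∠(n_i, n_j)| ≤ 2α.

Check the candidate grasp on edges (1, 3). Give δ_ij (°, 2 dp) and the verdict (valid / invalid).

δ = 0.40°, valid

α = atan 0.5 = 26.57°;  2α = 53.13°
edge 1: e_1 = (+1.60, +0.25);  n_1 = (+0.1544, -0.9880)
edge 3: e_3 = (-3.12, -0.51);  n_3 = (-0.1613, +0.9869)
∠(n_1, n_3) = 179.60°
δ = |180° − 179.60°| = 0.40°
0.40° ≤ 2α = 53.13°  →  valid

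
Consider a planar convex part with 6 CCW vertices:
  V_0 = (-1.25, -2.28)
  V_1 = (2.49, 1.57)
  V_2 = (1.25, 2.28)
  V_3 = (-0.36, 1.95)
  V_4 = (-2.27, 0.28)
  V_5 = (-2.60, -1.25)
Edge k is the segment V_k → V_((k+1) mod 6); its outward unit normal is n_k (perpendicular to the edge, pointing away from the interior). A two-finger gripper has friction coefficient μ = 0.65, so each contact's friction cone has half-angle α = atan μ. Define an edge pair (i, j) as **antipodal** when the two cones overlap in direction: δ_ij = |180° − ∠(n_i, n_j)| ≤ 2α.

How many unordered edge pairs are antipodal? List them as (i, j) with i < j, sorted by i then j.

α = atan 0.65 = 33.02°;  2α = 66.05°
n_0 = (+0.7173, -0.6968)
n_1 = (+0.4969, +0.8678)
n_2 = (-0.2008, +0.9796)
n_3 = (-0.6582, +0.7528)
n_4 = (-0.9775, +0.2108)
n_5 = (-0.6066, -0.7950)
  (0,1): δ = 75.62°  ·
  (0,2): δ = 34.25°  ✓
  (0,3): δ = 4.67°  ✓
  (0,4): δ = 32.00°  ✓
  (0,5): δ = 96.83°  ·
  (1,2): δ = 138.62°  ·
  (1,3): δ = 109.04°  ·
  (1,4): δ = 72.38°  ·
  (1,5): δ = 7.55°  ✓
  (2,3): δ = 150.42°  ·
  (2,4): δ = 113.75°  ·
  (2,5): δ = 48.93°  ✓
  (3,4): δ = 143.34°  ·
  (3,5): δ = 78.51°  ·
  (4,5): δ = 115.17°  ·
antipodal pairs: 5

count = 5; pairs: (0,2), (0,3), (0,4), (1,5), (2,5)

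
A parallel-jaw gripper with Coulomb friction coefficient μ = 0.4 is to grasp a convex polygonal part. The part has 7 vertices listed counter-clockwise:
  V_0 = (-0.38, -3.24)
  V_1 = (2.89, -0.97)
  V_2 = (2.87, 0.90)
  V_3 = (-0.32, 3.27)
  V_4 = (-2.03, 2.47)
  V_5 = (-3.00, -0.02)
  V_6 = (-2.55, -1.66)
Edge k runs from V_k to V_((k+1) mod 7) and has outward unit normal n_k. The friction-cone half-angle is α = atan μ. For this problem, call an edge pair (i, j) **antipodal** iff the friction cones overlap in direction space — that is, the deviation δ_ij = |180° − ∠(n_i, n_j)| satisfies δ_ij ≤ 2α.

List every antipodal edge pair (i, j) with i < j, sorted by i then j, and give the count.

α = atan 0.4 = 21.80°;  2α = 43.60°
n_0 = (+0.5703, -0.8215)
n_1 = (+0.9999, +0.0107)
n_2 = (+0.5964, +0.8027)
n_3 = (-0.4238, +0.9058)
n_4 = (-0.9318, +0.3630)
n_5 = (-0.9644, -0.2646)
n_6 = (-0.5886, -0.8084)
  (0,1): δ = 124.16°  ·
  (0,2): δ = 71.38°  ·
  (0,3): δ = 9.70°  ✓
  (0,4): δ = 33.95°  ✓
  (0,5): δ = 70.58°  ·
  (0,6): δ = 109.17°  ·
  (1,2): δ = 127.22°  ·
  (1,3): δ = 65.54°  ·
  (1,4): δ = 21.90°  ✓
  (1,5): δ = 14.73°  ✓
  (1,6): δ = 53.33°  ·
  (2,3): δ = 118.32°  ·
  (2,4): δ = 74.67°  ·
  (2,5): δ = 38.05°  ✓
  (2,6): δ = 0.55°  ✓
  (3,4): δ = 136.36°  ·
  (3,5): δ = 99.73°  ·
  (3,6): δ = 61.13°  ·
  (4,5): δ = 143.37°  ·
  (4,6): δ = 104.77°  ·
  (5,6): δ = 141.40°  ·
antipodal pairs: 6

count = 6; pairs: (0,3), (0,4), (1,4), (1,5), (2,5), (2,6)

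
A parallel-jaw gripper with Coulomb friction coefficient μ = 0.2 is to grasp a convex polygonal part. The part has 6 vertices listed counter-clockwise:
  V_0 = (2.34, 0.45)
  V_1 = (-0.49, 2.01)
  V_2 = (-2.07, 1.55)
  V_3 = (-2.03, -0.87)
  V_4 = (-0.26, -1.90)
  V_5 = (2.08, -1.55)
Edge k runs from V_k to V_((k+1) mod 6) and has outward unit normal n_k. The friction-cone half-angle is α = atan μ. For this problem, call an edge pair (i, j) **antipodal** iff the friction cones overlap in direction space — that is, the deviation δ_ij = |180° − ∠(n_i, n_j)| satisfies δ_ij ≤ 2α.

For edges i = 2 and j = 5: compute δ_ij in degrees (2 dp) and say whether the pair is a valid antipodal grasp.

δ = 8.35°, valid

α = atan 0.2 = 11.31°;  2α = 22.62°
edge 2: e_2 = (+0.04, -2.42);  n_2 = (-0.9999, -0.0165)
edge 5: e_5 = (+0.26, +2.00);  n_5 = (+0.9917, -0.1289)
∠(n_2, n_5) = 171.65°
δ = |180° − 171.65°| = 8.35°
8.35° ≤ 2α = 22.62°  →  valid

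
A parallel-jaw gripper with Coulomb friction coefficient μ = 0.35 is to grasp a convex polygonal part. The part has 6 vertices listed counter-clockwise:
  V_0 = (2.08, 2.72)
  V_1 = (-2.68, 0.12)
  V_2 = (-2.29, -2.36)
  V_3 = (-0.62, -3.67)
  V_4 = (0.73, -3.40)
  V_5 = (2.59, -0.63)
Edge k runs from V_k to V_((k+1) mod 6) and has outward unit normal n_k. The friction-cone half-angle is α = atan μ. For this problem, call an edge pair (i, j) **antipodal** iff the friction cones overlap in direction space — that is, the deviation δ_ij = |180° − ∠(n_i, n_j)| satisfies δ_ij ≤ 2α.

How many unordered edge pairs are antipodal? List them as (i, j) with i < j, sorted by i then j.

count = 3; pairs: (0,3), (0,4), (1,5)

α = atan 0.35 = 19.29°;  2α = 38.58°
n_0 = (-0.4794, +0.8776)
n_1 = (-0.9879, -0.1553)
n_2 = (-0.6172, -0.7868)
n_3 = (+0.1961, -0.9806)
n_4 = (+0.8302, -0.5575)
n_5 = (+0.9886, +0.1505)
  (0,1): δ = 109.71°  ·
  (0,2): δ = 66.76°  ·
  (0,3): δ = 17.33°  ✓
  (0,4): δ = 27.48°  ✓
  (0,5): δ = 70.01°  ·
  (1,2): δ = 137.05°  ·
  (1,3): δ = 87.63°  ·
  (1,4): δ = 42.82°  ·
  (1,5): δ = 0.28°  ✓
  (2,3): δ = 130.58°  ·
  (2,4): δ = 85.77°  ·
  (2,5): δ = 43.23°  ·
  (3,4): δ = 135.19°  ·
  (3,5): δ = 92.65°  ·
  (4,5): δ = 137.46°  ·
antipodal pairs: 3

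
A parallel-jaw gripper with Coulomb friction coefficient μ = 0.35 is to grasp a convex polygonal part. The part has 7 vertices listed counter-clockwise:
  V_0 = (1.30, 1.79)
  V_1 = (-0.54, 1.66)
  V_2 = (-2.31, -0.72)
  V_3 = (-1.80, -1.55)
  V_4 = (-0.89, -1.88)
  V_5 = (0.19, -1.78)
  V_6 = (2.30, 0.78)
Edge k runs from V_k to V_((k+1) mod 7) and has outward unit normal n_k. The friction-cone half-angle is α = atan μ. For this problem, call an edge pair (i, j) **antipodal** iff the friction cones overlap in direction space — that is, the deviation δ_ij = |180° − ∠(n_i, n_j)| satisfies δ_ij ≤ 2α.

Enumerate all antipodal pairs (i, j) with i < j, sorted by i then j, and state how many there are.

α = atan 0.35 = 19.29°;  2α = 38.58°
n_0 = (-0.0705, +0.9975)
n_1 = (-0.8024, +0.5968)
n_2 = (-0.8520, -0.5235)
n_3 = (-0.3409, -0.9401)
n_4 = (+0.0922, -0.9957)
n_5 = (+0.7717, -0.6360)
n_6 = (+0.7106, +0.7036)
  (0,1): δ = 130.68°  ·
  (0,2): δ = 62.47°  ·
  (0,3): δ = 23.97°  ✓
  (0,4): δ = 1.25°  ✓
  (0,5): δ = 46.46°  ·
  (0,6): δ = 130.67°  ·
  (1,2): δ = 111.79°  ·
  (1,3): δ = 73.29°  ·
  (1,4): δ = 48.07°  ·
  (1,5): δ = 2.86°  ✓
  (1,6): δ = 81.35°  ·
  (2,3): δ = 141.50°  ·
  (2,4): δ = 116.28°  ·
  (2,5): δ = 71.06°  ·
  (2,6): δ = 13.15°  ✓
  (3,4): δ = 154.78°  ·
  (3,5): δ = 109.56°  ·
  (3,6): δ = 25.35°  ✓
  (4,5): δ = 134.79°  ·
  (4,6): δ = 50.58°  ·
  (5,6): δ = 95.79°  ·
antipodal pairs: 5

count = 5; pairs: (0,3), (0,4), (1,5), (2,6), (3,6)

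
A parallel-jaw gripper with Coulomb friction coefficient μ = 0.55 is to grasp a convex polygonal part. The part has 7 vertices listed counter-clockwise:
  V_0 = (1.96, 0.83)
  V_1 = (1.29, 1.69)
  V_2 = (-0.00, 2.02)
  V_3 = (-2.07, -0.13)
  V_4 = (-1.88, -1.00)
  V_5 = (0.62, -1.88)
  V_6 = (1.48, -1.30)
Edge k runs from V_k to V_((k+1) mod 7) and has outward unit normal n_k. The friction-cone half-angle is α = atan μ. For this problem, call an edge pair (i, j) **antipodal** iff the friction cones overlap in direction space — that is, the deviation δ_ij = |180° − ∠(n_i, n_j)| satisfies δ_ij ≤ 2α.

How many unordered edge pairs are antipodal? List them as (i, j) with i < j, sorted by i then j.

count = 7; pairs: (0,3), (0,4), (1,4), (1,5), (2,5), (2,6), (3,6)

α = atan 0.55 = 28.81°;  2α = 57.62°
n_0 = (+0.7889, +0.6146)
n_1 = (+0.2478, +0.9688)
n_2 = (-0.7204, +0.6936)
n_3 = (-0.9770, -0.2134)
n_4 = (-0.3320, -0.9433)
n_5 = (+0.5591, -0.8291)
n_6 = (+0.9755, -0.2198)
  (0,1): δ = 142.27°  ·
  (0,2): δ = 81.84°  ·
  (0,3): δ = 25.60°  ✓
  (0,4): δ = 32.69°  ✓
  (0,5): δ = 86.08°  ·
  (0,6): δ = 129.38°  ·
  (1,2): δ = 119.56°  ·
  (1,3): δ = 63.33°  ·
  (1,4): δ = 5.04°  ✓
  (1,5): δ = 48.35°  ✓
  (1,6): δ = 91.65°  ·
  (2,3): δ = 123.77°  ·
  (2,4): δ = 65.48°  ·
  (2,5): δ = 12.09°  ✓
  (2,6): δ = 31.21°  ✓
  (3,4): δ = 121.71°  ·
  (3,5): δ = 68.32°  ·
  (3,6): δ = 25.02°  ✓
  (4,5): δ = 126.61°  ·
  (4,6): δ = 83.31°  ·
  (5,6): δ = 136.70°  ·
antipodal pairs: 7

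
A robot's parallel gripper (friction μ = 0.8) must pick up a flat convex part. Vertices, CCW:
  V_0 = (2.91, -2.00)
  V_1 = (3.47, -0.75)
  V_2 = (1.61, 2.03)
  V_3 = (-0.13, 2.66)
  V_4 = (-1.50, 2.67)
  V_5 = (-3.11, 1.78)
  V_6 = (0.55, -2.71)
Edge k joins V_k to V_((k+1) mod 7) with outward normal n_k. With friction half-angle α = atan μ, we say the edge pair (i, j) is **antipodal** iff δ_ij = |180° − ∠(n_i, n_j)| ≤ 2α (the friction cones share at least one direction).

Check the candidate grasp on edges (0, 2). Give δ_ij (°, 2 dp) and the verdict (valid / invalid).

δ = 85.77°, invalid

α = atan 0.8 = 38.66°;  2α = 77.32°
edge 0: e_0 = (+0.56, +1.25);  n_0 = (+0.9126, -0.4088)
edge 2: e_2 = (-1.74, +0.63);  n_2 = (+0.3404, +0.9403)
∠(n_0, n_2) = 94.23°
δ = |180° − 94.23°| = 85.77°
85.77° > 2α = 77.32°  →  invalid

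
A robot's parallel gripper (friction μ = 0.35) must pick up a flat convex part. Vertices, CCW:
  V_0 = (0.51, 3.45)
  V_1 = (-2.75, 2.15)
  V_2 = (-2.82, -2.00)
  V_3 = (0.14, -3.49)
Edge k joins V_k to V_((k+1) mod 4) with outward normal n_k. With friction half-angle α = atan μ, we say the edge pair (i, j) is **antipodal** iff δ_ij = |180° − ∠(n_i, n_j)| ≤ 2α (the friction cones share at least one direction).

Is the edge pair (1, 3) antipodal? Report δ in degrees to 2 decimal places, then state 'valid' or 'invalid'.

δ = 2.09°, valid

α = atan 0.35 = 19.29°;  2α = 38.58°
edge 1: e_1 = (-0.07, -4.15);  n_1 = (-0.9999, +0.0169)
edge 3: e_3 = (+0.37, +6.94);  n_3 = (+0.9986, -0.0532)
∠(n_1, n_3) = 177.91°
δ = |180° − 177.91°| = 2.09°
2.09° ≤ 2α = 38.58°  →  valid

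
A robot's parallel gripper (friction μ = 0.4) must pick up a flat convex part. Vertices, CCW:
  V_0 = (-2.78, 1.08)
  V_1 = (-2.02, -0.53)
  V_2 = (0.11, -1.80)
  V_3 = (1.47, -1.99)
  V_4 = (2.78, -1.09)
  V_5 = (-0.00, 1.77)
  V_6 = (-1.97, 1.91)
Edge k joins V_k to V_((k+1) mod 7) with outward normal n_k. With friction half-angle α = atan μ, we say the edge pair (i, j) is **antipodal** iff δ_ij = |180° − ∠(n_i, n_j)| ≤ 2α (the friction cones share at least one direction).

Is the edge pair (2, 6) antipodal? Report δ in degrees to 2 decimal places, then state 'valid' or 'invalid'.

α = atan 0.4 = 21.80°;  2α = 43.60°
edge 2: e_2 = (+1.36, -0.19);  n_2 = (-0.1384, -0.9904)
edge 6: e_6 = (-0.81, -0.83);  n_6 = (-0.7157, +0.6984)
∠(n_2, n_6) = 126.35°
δ = |180° − 126.35°| = 53.65°
53.65° > 2α = 43.60°  →  invalid

δ = 53.65°, invalid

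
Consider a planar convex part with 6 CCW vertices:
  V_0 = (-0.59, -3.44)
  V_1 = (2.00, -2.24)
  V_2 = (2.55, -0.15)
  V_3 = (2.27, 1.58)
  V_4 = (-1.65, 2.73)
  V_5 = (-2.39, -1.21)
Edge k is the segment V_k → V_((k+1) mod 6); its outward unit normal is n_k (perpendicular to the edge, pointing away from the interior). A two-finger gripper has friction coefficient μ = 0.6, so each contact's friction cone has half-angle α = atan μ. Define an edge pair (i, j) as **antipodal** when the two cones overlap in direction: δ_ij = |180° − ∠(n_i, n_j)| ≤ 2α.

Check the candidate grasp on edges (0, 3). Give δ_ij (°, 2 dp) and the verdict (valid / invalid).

α = atan 0.6 = 30.96°;  2α = 61.93°
edge 0: e_0 = (+2.59, +1.20);  n_0 = (+0.4204, -0.9073)
edge 3: e_3 = (-3.92, +1.15);  n_3 = (+0.2815, +0.9596)
∠(n_0, n_3) = 138.79°
δ = |180° − 138.79°| = 41.21°
41.21° ≤ 2α = 61.93°  →  valid

δ = 41.21°, valid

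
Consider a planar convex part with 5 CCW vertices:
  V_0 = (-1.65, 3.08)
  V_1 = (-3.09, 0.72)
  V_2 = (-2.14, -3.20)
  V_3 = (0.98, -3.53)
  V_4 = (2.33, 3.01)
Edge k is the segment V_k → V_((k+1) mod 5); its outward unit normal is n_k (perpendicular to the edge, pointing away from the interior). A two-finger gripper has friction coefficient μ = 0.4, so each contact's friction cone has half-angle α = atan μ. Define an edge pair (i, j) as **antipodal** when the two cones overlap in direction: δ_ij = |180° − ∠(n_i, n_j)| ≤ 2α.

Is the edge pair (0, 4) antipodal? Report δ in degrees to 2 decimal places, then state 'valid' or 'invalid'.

δ = 120.38°, invalid

α = atan 0.4 = 21.80°;  2α = 43.60°
edge 0: e_0 = (-1.44, -2.36);  n_0 = (-0.8536, +0.5209)
edge 4: e_4 = (-3.98, +0.07);  n_4 = (+0.0176, +0.9998)
∠(n_0, n_4) = 59.62°
δ = |180° − 59.62°| = 120.38°
120.38° > 2α = 43.60°  →  invalid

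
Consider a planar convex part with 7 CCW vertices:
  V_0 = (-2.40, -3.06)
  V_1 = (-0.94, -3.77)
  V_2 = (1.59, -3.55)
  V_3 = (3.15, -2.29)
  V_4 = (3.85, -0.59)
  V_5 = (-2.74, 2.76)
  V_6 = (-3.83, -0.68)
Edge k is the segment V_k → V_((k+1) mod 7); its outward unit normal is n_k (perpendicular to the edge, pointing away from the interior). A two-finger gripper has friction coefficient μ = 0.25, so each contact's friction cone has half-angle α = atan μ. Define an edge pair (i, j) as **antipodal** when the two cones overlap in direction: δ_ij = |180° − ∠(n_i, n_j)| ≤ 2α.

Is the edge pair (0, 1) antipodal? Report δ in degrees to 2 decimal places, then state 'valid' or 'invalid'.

α = atan 0.25 = 14.04°;  2α = 28.07°
edge 0: e_0 = (+1.46, -0.71);  n_0 = (-0.4373, -0.8993)
edge 1: e_1 = (+2.53, +0.22);  n_1 = (+0.0866, -0.9962)
∠(n_0, n_1) = 30.90°
δ = |180° − 30.90°| = 149.10°
149.10° > 2α = 28.07°  →  invalid

δ = 149.10°, invalid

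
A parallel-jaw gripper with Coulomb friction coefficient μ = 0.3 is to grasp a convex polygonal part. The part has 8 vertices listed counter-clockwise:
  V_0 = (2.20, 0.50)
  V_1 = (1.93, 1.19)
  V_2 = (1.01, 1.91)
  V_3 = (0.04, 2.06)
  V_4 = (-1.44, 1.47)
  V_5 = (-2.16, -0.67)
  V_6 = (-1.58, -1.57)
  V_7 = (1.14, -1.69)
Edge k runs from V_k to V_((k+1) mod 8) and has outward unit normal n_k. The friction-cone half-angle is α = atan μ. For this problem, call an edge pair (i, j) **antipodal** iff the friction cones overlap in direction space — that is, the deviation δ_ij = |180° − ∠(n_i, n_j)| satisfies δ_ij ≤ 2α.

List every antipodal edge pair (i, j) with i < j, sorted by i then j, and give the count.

α = atan 0.3 = 16.70°;  2α = 33.40°
n_0 = (+0.9312, +0.3644)
n_1 = (+0.6163, +0.7875)
n_2 = (+0.1528, +0.9883)
n_3 = (-0.3703, +0.9289)
n_4 = (-0.9478, +0.3189)
n_5 = (-0.8406, -0.5417)
n_6 = (-0.0441, -0.9990)
n_7 = (+0.9001, -0.4357)
  (0,1): δ = 149.42°  ·
  (0,2): δ = 120.16°  ·
  (0,3): δ = 89.64°  ·
  (0,4): δ = 39.97°  ·
  (0,5): δ = 11.43°  ✓
  (0,6): δ = 66.10°  ·
  (0,7): δ = 132.80°  ·
  (1,2): δ = 150.74°  ·
  (1,3): δ = 120.22°  ·
  (1,4): δ = 70.55°  ·
  (1,5): δ = 19.15°  ✓
  (1,6): δ = 35.52°  ·
  (1,7): δ = 102.22°  ·
  (2,3): δ = 149.47°  ·
  (2,4): δ = 99.80°  ·
  (2,5): δ = 48.41°  ·
  (2,6): δ = 6.26°  ✓
  (2,7): δ = 72.96°  ·
  (3,4): δ = 130.33°  ·
  (3,5): δ = 78.94°  ·
  (3,6): δ = 24.26°  ✓
  (3,7): δ = 42.44°  ·
  (4,5): δ = 128.61°  ·
  (4,6): δ = 73.93°  ·
  (4,7): δ = 7.23°  ✓
  (5,6): δ = 125.33°  ·
  (5,7): δ = 58.63°  ·
  (6,7): δ = 113.30°  ·
antipodal pairs: 5

count = 5; pairs: (0,5), (1,5), (2,6), (3,6), (4,7)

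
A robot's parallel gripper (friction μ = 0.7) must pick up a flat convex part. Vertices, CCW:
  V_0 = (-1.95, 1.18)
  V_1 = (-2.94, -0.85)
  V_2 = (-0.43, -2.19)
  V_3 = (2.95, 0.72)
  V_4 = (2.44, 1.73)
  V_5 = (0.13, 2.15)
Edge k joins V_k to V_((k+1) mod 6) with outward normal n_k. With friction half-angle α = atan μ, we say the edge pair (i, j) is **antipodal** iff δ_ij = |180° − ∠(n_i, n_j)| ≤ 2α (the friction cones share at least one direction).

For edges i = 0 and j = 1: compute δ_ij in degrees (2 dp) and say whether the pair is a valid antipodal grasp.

α = atan 0.7 = 34.99°;  2α = 69.98°
edge 0: e_0 = (-0.99, -2.03);  n_0 = (-0.8988, +0.4383)
edge 1: e_1 = (+2.51, -1.34);  n_1 = (-0.4710, -0.8822)
∠(n_0, n_1) = 87.90°
δ = |180° − 87.90°| = 92.10°
92.10° > 2α = 69.98°  →  invalid

δ = 92.10°, invalid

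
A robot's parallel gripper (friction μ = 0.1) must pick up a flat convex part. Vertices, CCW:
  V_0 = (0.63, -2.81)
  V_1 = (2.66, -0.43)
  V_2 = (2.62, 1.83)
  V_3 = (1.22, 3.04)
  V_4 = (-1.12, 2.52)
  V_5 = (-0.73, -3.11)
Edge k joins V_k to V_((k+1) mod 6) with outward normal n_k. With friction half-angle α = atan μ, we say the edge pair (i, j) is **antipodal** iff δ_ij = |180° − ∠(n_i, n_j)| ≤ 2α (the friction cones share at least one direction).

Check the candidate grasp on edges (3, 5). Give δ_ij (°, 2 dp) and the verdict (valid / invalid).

δ = 0.09°, valid

α = atan 0.1 = 5.71°;  2α = 11.42°
edge 3: e_3 = (-2.34, -0.52);  n_3 = (-0.2169, +0.9762)
edge 5: e_5 = (+1.36, +0.30);  n_5 = (+0.2154, -0.9765)
∠(n_3, n_5) = 179.91°
δ = |180° − 179.91°| = 0.09°
0.09° ≤ 2α = 11.42°  →  valid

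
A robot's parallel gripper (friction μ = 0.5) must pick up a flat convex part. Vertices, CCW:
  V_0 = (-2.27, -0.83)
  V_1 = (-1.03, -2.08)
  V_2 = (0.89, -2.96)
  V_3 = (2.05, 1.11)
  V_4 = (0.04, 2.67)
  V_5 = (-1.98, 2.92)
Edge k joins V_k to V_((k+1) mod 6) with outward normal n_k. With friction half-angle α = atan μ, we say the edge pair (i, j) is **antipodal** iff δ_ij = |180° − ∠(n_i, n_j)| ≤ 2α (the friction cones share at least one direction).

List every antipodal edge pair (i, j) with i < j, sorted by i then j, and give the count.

count = 5; pairs: (0,3), (0,4), (1,3), (1,4), (2,5)

α = atan 0.5 = 26.57°;  2α = 53.13°
n_0 = (-0.7099, -0.7043)
n_1 = (-0.4167, -0.9091)
n_2 = (+0.9617, -0.2741)
n_3 = (+0.6131, +0.7900)
n_4 = (+0.1228, +0.9924)
n_5 = (-0.9970, +0.0771)
  (0,1): δ = 159.39°  ·
  (0,2): δ = 60.68°  ·
  (0,3): δ = 7.41°  ✓
  (0,4): δ = 38.17°  ✓
  (0,5): δ = 130.81°  ·
  (1,2): δ = 81.28°  ·
  (1,3): δ = 13.19°  ✓
  (1,4): δ = 17.57°  ✓
  (1,5): δ = 110.20°  ·
  (2,3): δ = 111.91°  ·
  (2,4): δ = 81.15°  ·
  (2,5): δ = 11.49°  ✓
  (3,4): δ = 149.24°  ·
  (3,5): δ = 56.61°  ·
  (4,5): δ = 87.37°  ·
antipodal pairs: 5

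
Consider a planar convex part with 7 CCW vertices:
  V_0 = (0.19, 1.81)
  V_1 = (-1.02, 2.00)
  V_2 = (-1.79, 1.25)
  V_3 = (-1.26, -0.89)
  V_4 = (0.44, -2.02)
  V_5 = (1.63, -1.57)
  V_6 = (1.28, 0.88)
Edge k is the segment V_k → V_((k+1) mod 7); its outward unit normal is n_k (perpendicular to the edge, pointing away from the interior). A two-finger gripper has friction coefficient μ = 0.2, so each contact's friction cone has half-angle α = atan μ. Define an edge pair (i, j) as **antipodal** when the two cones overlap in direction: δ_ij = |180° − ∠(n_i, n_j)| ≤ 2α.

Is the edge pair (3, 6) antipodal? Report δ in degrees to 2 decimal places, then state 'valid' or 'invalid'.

δ = 6.86°, valid

α = atan 0.2 = 11.31°;  2α = 22.62°
edge 3: e_3 = (+1.70, -1.13);  n_3 = (-0.5536, -0.8328)
edge 6: e_6 = (-1.09, +0.93);  n_6 = (+0.6491, +0.7607)
∠(n_3, n_6) = 173.14°
δ = |180° − 173.14°| = 6.86°
6.86° ≤ 2α = 22.62°  →  valid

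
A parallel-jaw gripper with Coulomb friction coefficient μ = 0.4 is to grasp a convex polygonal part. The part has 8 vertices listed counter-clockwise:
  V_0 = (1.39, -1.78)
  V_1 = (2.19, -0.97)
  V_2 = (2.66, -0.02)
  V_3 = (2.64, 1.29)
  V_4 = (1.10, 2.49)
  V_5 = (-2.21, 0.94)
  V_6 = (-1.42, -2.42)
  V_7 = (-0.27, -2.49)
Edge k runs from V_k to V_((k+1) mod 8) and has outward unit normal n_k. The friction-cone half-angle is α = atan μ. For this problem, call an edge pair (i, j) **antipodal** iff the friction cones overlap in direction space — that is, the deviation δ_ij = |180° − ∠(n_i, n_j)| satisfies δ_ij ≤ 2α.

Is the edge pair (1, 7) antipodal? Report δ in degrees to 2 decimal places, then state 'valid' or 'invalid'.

α = atan 0.4 = 21.80°;  2α = 43.60°
edge 1: e_1 = (+0.47, +0.95);  n_1 = (+0.8963, -0.4434)
edge 7: e_7 = (+1.66, +0.71);  n_7 = (+0.3933, -0.9194)
∠(n_1, n_7) = 40.52°
δ = |180° − 40.52°| = 139.48°
139.48° > 2α = 43.60°  →  invalid

δ = 139.48°, invalid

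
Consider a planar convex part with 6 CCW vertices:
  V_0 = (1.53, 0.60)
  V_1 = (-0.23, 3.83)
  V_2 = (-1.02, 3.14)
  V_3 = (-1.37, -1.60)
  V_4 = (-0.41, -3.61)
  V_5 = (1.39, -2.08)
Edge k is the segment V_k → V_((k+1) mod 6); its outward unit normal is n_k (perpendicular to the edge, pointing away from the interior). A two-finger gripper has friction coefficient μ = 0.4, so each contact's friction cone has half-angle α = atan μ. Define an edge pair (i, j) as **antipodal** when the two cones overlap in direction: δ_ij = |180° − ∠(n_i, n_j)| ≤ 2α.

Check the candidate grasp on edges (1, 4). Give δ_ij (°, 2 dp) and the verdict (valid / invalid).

α = atan 0.4 = 21.80°;  2α = 43.60°
edge 1: e_1 = (-0.79, -0.69);  n_1 = (-0.6578, +0.7532)
edge 4: e_4 = (+1.80, +1.53);  n_4 = (+0.6476, -0.7619)
∠(n_1, n_4) = 179.23°
δ = |180° − 179.23°| = 0.77°
0.77° ≤ 2α = 43.60°  →  valid

δ = 0.77°, valid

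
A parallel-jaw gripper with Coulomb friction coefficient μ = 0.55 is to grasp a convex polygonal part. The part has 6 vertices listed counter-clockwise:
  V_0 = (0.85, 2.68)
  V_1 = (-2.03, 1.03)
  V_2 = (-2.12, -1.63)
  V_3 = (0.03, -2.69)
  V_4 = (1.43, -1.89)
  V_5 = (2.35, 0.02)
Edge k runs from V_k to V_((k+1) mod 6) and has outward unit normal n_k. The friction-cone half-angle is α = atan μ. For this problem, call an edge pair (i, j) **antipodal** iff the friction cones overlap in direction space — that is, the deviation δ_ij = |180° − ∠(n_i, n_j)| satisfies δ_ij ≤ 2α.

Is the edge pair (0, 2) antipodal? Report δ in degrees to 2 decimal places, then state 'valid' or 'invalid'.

δ = 56.05°, valid

α = atan 0.55 = 28.81°;  2α = 57.62°
edge 0: e_0 = (-2.88, -1.65);  n_0 = (-0.4971, +0.8677)
edge 2: e_2 = (+2.15, -1.06);  n_2 = (-0.4422, -0.8969)
∠(n_0, n_2) = 123.95°
δ = |180° − 123.95°| = 56.05°
56.05° ≤ 2α = 57.62°  →  valid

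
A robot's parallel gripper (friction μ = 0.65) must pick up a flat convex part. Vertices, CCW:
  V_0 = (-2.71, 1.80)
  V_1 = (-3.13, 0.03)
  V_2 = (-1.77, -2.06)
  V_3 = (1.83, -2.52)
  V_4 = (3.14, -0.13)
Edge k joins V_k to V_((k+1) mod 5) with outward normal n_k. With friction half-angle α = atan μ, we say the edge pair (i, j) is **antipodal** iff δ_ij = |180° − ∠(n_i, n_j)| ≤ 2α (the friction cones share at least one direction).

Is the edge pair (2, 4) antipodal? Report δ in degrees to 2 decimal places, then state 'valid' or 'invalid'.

δ = 10.98°, valid

α = atan 0.65 = 33.02°;  2α = 66.05°
edge 2: e_2 = (+3.60, -0.46);  n_2 = (-0.1267, -0.9919)
edge 4: e_4 = (-5.85, +1.93);  n_4 = (+0.3133, +0.9497)
∠(n_2, n_4) = 169.02°
δ = |180° − 169.02°| = 10.98°
10.98° ≤ 2α = 66.05°  →  valid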